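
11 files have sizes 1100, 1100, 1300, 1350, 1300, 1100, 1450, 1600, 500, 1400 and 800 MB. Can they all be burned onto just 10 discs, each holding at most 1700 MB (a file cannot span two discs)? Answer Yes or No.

A valid assignment using 10 discs:
  disc 1: 1600 = 1600
  disc 2: 1450 = 1450
  disc 3: 1400 = 1400
  disc 4: 1350 = 1350
  disc 5: 1300 = 1300
  disc 6: 1300 = 1300
  disc 7: 1100 + 500 = 1600
  disc 8: 1100 = 1100
  disc 9: 1100 = 1100
  disc 10: 800 = 800
Every load is within 1700 MB, so 10 discs suffice.

Yes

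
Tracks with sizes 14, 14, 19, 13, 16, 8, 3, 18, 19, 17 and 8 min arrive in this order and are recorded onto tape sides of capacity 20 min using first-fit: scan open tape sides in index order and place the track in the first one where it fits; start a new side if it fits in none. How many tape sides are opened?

9

  14 → side 1 (new)  [load 14/20]
  14 → side 2 (new)  [load 14/20]
  19 → side 3 (new)  [load 19/20]
  13 → side 4 (new)  [load 13/20]
  16 → side 5 (new)  [load 16/20]
  8 → side 6 (new)  [load 8/20]
  3 → side 1  [load 17/20]
  18 → side 7 (new)  [load 18/20]
  19 → side 8 (new)  [load 19/20]
  17 → side 9 (new)  [load 17/20]
  8 → side 6  [load 16/20]
9 tape sides opened.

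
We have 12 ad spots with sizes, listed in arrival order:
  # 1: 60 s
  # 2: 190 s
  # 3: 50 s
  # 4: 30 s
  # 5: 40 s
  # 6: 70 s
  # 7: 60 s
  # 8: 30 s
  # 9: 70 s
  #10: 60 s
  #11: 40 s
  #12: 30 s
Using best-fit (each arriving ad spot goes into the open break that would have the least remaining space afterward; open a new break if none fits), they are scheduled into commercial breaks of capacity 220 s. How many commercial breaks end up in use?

  60 → break 1 (new)  [load 60/220]
  190 → break 2 (new)  [load 190/220]
  50 → break 1  [load 110/220]
  30 → break 2  [load 220/220]
  40 → break 1  [load 150/220]
  70 → break 1  [load 220/220]
  60 → break 3 (new)  [load 60/220]
  30 → break 3  [load 90/220]
  70 → break 3  [load 160/220]
  60 → break 3  [load 220/220]
  40 → break 4 (new)  [load 40/220]
  30 → break 4  [load 70/220]
4 commercial breaks opened.

4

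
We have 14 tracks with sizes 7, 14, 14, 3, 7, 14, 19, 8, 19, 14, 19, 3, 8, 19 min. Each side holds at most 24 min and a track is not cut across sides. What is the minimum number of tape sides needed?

Total = 19 + 19 + 19 + 19 + 14 + 14 + 14 + 14 + 8 + 8 + 7 + 7 + 3 + 3 = 168 min.
Lower bound: ⌈168/24⌉ = 7 tape sides.
Also, 8 tracks each exceed 12 min, and no two of those can share a side, so at least 8 tape sides are needed.
A packing using 8 tape sides:
  side 1: 19 + 3 = 22
  side 2: 19 + 3 = 22
  side 3: 19 = 19
  side 4: 19 = 19
  side 5: 14 + 8 = 22
  side 6: 14 + 8 = 22
  side 7: 14 + 7 = 21
  side 8: 14 + 7 = 21
This matches the lower bound, so 8 is optimal.

8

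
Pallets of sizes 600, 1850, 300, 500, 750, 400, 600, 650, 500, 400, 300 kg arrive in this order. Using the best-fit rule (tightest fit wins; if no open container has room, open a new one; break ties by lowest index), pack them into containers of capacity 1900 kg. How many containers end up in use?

  600 → container 1 (new)  [load 600/1900]
  1850 → container 2 (new)  [load 1850/1900]
  300 → container 1  [load 900/1900]
  500 → container 1  [load 1400/1900]
  750 → container 3 (new)  [load 750/1900]
  400 → container 1  [load 1800/1900]
  600 → container 3  [load 1350/1900]
  650 → container 4 (new)  [load 650/1900]
  500 → container 3  [load 1850/1900]
  400 → container 4  [load 1050/1900]
  300 → container 4  [load 1350/1900]
4 containers opened.

4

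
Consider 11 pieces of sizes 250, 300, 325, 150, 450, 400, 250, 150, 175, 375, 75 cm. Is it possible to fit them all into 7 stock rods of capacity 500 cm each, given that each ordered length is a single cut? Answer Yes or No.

Yes

A valid assignment using 7 stock rods:
  stock rod 1: 450 = 450
  stock rod 2: 400 + 75 = 475
  stock rod 3: 375 = 375
  stock rod 4: 325 + 175 = 500
  stock rod 5: 300 + 150 = 450
  stock rod 6: 250 + 250 = 500
  stock rod 7: 150 = 150
Every load is within 500 cm, so 7 stock rods suffice.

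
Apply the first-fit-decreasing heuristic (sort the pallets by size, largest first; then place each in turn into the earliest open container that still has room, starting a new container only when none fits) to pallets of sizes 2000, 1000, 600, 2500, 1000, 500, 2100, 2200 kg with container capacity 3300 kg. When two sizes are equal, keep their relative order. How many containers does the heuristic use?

Sorted descending: 2500, 2200, 2100, 2000, 1000, 1000, 600, 500.
  2500 → container 1 (new)  [load 2500/3300]
  2200 → container 2 (new)  [load 2200/3300]
  2100 → container 3 (new)  [load 2100/3300]
  2000 → container 4 (new)  [load 2000/3300]
  1000 → container 2  [load 3200/3300]
  1000 → container 3  [load 3100/3300]
  600 → container 1  [load 3100/3300]
  500 → container 4  [load 2500/3300]
4 containers opened.

4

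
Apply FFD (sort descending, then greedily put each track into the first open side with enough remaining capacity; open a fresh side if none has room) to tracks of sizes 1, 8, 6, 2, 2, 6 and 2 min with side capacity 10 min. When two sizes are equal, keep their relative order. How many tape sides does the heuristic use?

3

Sorted descending: 8, 6, 6, 2, 2, 2, 1.
  8 → side 1 (new)  [load 8/10]
  6 → side 2 (new)  [load 6/10]
  6 → side 3 (new)  [load 6/10]
  2 → side 1  [load 10/10]
  2 → side 2  [load 8/10]
  2 → side 2  [load 10/10]
  1 → side 3  [load 7/10]
3 tape sides opened.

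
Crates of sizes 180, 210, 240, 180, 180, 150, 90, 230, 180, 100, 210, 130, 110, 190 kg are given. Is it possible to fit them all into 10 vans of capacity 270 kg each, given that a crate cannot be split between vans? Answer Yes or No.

No

Total = 2380 kg; ⌈2380/270⌉ = 9.
10 crates each exceed half the capacity and cannot share a van, forcing at least 10 vans.
The bound of 10 does not rule out 10, but exhaustive search shows no assignment into 10 vans of capacity 270 kg exists — the minimum is 11.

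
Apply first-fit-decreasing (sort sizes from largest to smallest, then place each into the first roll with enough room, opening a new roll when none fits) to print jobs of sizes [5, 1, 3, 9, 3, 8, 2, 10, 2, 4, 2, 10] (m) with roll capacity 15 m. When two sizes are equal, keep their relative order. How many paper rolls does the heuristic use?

4

Sorted descending: 10, 10, 9, 8, 5, 4, 3, 3, 2, 2, 2, 1.
  10 → roll 1 (new)  [load 10/15]
  10 → roll 2 (new)  [load 10/15]
  9 → roll 3 (new)  [load 9/15]
  8 → roll 4 (new)  [load 8/15]
  5 → roll 1  [load 15/15]
  4 → roll 2  [load 14/15]
  3 → roll 3  [load 12/15]
  3 → roll 3  [load 15/15]
  2 → roll 4  [load 10/15]
  2 → roll 4  [load 12/15]
  2 → roll 4  [load 14/15]
  1 → roll 2  [load 15/15]
4 paper rolls opened.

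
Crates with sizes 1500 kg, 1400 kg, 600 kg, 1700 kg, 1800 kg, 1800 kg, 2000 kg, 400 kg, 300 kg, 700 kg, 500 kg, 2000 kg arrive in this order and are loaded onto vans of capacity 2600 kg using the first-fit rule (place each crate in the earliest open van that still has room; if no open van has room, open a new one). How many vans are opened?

7

  1500 → van 1 (new)  [load 1500/2600]
  1400 → van 2 (new)  [load 1400/2600]
  600 → van 1  [load 2100/2600]
  1700 → van 3 (new)  [load 1700/2600]
  1800 → van 4 (new)  [load 1800/2600]
  1800 → van 5 (new)  [load 1800/2600]
  2000 → van 6 (new)  [load 2000/2600]
  400 → van 1  [load 2500/2600]
  300 → van 2  [load 1700/2600]
  700 → van 2  [load 2400/2600]
  500 → van 3  [load 2200/2600]
  2000 → van 7 (new)  [load 2000/2600]
7 vans opened.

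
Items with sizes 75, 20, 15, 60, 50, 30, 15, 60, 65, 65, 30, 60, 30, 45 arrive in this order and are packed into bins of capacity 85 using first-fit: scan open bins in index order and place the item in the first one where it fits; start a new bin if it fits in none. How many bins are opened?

9

  75 → bin 1 (new)  [load 75/85]
  20 → bin 2 (new)  [load 20/85]
  15 → bin 2  [load 35/85]
  60 → bin 3 (new)  [load 60/85]
  50 → bin 2  [load 85/85]
  30 → bin 4 (new)  [load 30/85]
  15 → bin 3  [load 75/85]
  60 → bin 5 (new)  [load 60/85]
  65 → bin 6 (new)  [load 65/85]
  65 → bin 7 (new)  [load 65/85]
  30 → bin 4  [load 60/85]
  60 → bin 8 (new)  [load 60/85]
  30 → bin 9 (new)  [load 30/85]
  45 → bin 9  [load 75/85]
9 bins opened.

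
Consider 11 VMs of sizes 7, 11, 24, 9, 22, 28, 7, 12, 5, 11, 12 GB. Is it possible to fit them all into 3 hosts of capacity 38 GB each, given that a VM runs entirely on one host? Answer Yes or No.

Total = 148 GB; ⌈148/38⌉ = 4.
At least 4 hosts are required, but only 3 are allowed.

No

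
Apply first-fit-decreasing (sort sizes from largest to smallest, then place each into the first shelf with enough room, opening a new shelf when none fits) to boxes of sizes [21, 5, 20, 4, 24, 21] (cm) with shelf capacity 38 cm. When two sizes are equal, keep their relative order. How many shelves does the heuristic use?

Sorted descending: 24, 21, 21, 20, 5, 4.
  24 → shelf 1 (new)  [load 24/38]
  21 → shelf 2 (new)  [load 21/38]
  21 → shelf 3 (new)  [load 21/38]
  20 → shelf 4 (new)  [load 20/38]
  5 → shelf 1  [load 29/38]
  4 → shelf 1  [load 33/38]
4 shelves opened.

4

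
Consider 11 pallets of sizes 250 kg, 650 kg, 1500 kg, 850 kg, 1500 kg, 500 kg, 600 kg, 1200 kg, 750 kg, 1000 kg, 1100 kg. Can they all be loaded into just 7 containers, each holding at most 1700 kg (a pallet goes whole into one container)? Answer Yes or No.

Yes

A valid assignment using 7 containers:
  container 1: 1500 = 1500
  container 2: 1500 = 1500
  container 3: 1200 + 500 = 1700
  container 4: 1100 + 600 = 1700
  container 5: 1000 + 650 = 1650
  container 6: 850 + 750 = 1600
  container 7: 250 = 250
Every load is within 1700 kg, so 7 containers suffice.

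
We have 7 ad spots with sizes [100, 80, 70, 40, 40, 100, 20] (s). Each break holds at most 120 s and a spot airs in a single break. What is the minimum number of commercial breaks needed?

Total = 100 + 100 + 80 + 70 + 40 + 40 + 20 = 450 s.
Lower bound: ⌈450/120⌉ = 4 commercial breaks.
A packing using 4 commercial breaks:
  break 1: 100 + 20 = 120
  break 2: 100 = 100
  break 3: 80 + 40 = 120
  break 4: 70 + 40 = 110
This matches the lower bound, so 4 is optimal.

4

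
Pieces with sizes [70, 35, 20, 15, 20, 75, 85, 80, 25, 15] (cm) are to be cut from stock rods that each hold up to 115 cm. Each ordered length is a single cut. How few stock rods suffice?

Total = 85 + 80 + 75 + 70 + 35 + 25 + 20 + 20 + 15 + 15 = 440 cm.
Lower bound: ⌈440/115⌉ = 4 stock rods.
A packing using 4 stock rods:
  stock rod 1: 85 + 25 = 110
  stock rod 2: 80 + 35 = 115
  stock rod 3: 75 + 20 + 20 = 115
  stock rod 4: 70 + 15 + 15 = 100
This matches the lower bound, so 4 is optimal.

4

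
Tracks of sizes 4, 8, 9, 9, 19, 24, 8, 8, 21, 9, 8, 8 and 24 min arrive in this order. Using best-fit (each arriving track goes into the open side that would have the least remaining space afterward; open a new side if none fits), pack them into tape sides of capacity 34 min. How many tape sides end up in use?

  4 → side 1 (new)  [load 4/34]
  8 → side 1  [load 12/34]
  9 → side 1  [load 21/34]
  9 → side 1  [load 30/34]
  19 → side 2 (new)  [load 19/34]
  24 → side 3 (new)  [load 24/34]
  8 → side 3  [load 32/34]
  8 → side 2  [load 27/34]
  21 → side 4 (new)  [load 21/34]
  9 → side 4  [load 30/34]
  8 → side 5 (new)  [load 8/34]
  8 → side 5  [load 16/34]
  24 → side 6 (new)  [load 24/34]
6 tape sides opened.

6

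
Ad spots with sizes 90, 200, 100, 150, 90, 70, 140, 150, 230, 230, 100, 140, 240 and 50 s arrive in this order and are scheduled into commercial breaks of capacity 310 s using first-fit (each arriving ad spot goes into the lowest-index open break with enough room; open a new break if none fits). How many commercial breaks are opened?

8

  90 → break 1 (new)  [load 90/310]
  200 → break 1  [load 290/310]
  100 → break 2 (new)  [load 100/310]
  150 → break 2  [load 250/310]
  90 → break 3 (new)  [load 90/310]
  70 → break 3  [load 160/310]
  140 → break 3  [load 300/310]
  150 → break 4 (new)  [load 150/310]
  230 → break 5 (new)  [load 230/310]
  230 → break 6 (new)  [load 230/310]
  100 → break 4  [load 250/310]
  140 → break 7 (new)  [load 140/310]
  240 → break 8 (new)  [load 240/310]
  50 → break 2  [load 300/310]
8 commercial breaks opened.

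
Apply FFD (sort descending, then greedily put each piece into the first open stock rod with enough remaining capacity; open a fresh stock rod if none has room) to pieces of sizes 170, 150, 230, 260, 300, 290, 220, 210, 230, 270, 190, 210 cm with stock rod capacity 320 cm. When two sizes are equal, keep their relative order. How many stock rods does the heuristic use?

11

Sorted descending: 300, 290, 270, 260, 230, 230, 220, 210, 210, 190, 170, 150.
  300 → stock rod 1 (new)  [load 300/320]
  290 → stock rod 2 (new)  [load 290/320]
  270 → stock rod 3 (new)  [load 270/320]
  260 → stock rod 4 (new)  [load 260/320]
  230 → stock rod 5 (new)  [load 230/320]
  230 → stock rod 6 (new)  [load 230/320]
  220 → stock rod 7 (new)  [load 220/320]
  210 → stock rod 8 (new)  [load 210/320]
  210 → stock rod 9 (new)  [load 210/320]
  190 → stock rod 10 (new)  [load 190/320]
  170 → stock rod 11 (new)  [load 170/320]
  150 → stock rod 11  [load 320/320]
11 stock rods opened.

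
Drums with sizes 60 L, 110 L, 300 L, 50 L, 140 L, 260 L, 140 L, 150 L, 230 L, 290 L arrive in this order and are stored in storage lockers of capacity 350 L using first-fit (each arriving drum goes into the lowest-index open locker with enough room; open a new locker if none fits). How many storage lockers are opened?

7

  60 → locker 1 (new)  [load 60/350]
  110 → locker 1  [load 170/350]
  300 → locker 2 (new)  [load 300/350]
  50 → locker 1  [load 220/350]
  140 → locker 3 (new)  [load 140/350]
  260 → locker 4 (new)  [load 260/350]
  140 → locker 3  [load 280/350]
  150 → locker 5 (new)  [load 150/350]
  230 → locker 6 (new)  [load 230/350]
  290 → locker 7 (new)  [load 290/350]
7 storage lockers opened.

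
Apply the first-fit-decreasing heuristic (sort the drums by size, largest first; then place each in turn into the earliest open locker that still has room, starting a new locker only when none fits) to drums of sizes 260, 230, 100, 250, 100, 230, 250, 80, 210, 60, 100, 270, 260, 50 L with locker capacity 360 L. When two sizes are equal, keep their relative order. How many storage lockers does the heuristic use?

8

Sorted descending: 270, 260, 260, 250, 250, 230, 230, 210, 100, 100, 100, 80, 60, 50.
  270 → locker 1 (new)  [load 270/360]
  260 → locker 2 (new)  [load 260/360]
  260 → locker 3 (new)  [load 260/360]
  250 → locker 4 (new)  [load 250/360]
  250 → locker 5 (new)  [load 250/360]
  230 → locker 6 (new)  [load 230/360]
  230 → locker 7 (new)  [load 230/360]
  210 → locker 8 (new)  [load 210/360]
  100 → locker 2  [load 360/360]
  100 → locker 3  [load 360/360]
  100 → locker 4  [load 350/360]
  80 → locker 1  [load 350/360]
  60 → locker 5  [load 310/360]
  50 → locker 5  [load 360/360]
8 storage lockers opened.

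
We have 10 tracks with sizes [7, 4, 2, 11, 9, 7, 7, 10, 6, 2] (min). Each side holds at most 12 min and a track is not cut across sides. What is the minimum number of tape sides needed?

7

Total = 11 + 10 + 9 + 7 + 7 + 7 + 6 + 4 + 2 + 2 = 65 min.
Lower bound: ⌈65/12⌉ = 6 tape sides.
A packing using 7 tape sides:
  side 1: 11 = 11
  side 2: 10 + 2 = 12
  side 3: 9 + 2 = 11
  side 4: 7 + 4 = 11
  side 5: 7 = 7
  side 6: 7 = 7
  side 7: 6 = 6
No arrangement into 6 tape sides stays within capacity, so 7 is optimal.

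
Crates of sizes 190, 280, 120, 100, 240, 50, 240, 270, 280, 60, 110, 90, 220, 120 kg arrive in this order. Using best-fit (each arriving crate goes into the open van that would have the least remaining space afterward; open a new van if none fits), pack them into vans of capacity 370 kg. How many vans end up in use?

7

  190 → van 1 (new)  [load 190/370]
  280 → van 2 (new)  [load 280/370]
  120 → van 1  [load 310/370]
  100 → van 3 (new)  [load 100/370]
  240 → van 3  [load 340/370]
  50 → van 1  [load 360/370]
  240 → van 4 (new)  [load 240/370]
  270 → van 5 (new)  [load 270/370]
  280 → van 6 (new)  [load 280/370]
  60 → van 2  [load 340/370]
  110 → van 4  [load 350/370]
  90 → van 6  [load 370/370]
  220 → van 7 (new)  [load 220/370]
  120 → van 7  [load 340/370]
7 vans opened.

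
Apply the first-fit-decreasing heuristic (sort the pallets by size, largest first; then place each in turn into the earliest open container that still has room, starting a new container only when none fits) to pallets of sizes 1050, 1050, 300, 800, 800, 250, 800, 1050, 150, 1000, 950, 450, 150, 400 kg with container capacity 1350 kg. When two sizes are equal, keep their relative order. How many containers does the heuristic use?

Sorted descending: 1050, 1050, 1050, 1000, 950, 800, 800, 800, 450, 400, 300, 250, 150, 150.
  1050 → container 1 (new)  [load 1050/1350]
  1050 → container 2 (new)  [load 1050/1350]
  1050 → container 3 (new)  [load 1050/1350]
  1000 → container 4 (new)  [load 1000/1350]
  950 → container 5 (new)  [load 950/1350]
  800 → container 6 (new)  [load 800/1350]
  800 → container 7 (new)  [load 800/1350]
  800 → container 8 (new)  [load 800/1350]
  450 → container 6  [load 1250/1350]
  400 → container 5  [load 1350/1350]
  300 → container 1  [load 1350/1350]
  250 → container 2  [load 1300/1350]
  150 → container 3  [load 1200/1350]
  150 → container 3  [load 1350/1350]
8 containers opened.

8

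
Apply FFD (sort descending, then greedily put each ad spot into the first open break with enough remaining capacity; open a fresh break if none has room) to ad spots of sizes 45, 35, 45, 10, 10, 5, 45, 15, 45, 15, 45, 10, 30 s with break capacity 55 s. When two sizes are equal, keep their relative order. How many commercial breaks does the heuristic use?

Sorted descending: 45, 45, 45, 45, 45, 35, 30, 15, 15, 10, 10, 10, 5.
  45 → break 1 (new)  [load 45/55]
  45 → break 2 (new)  [load 45/55]
  45 → break 3 (new)  [load 45/55]
  45 → break 4 (new)  [load 45/55]
  45 → break 5 (new)  [load 45/55]
  35 → break 6 (new)  [load 35/55]
  30 → break 7 (new)  [load 30/55]
  15 → break 6  [load 50/55]
  15 → break 7  [load 45/55]
  10 → break 1  [load 55/55]
  10 → break 2  [load 55/55]
  10 → break 3  [load 55/55]
  5 → break 4  [load 50/55]
7 commercial breaks opened.

7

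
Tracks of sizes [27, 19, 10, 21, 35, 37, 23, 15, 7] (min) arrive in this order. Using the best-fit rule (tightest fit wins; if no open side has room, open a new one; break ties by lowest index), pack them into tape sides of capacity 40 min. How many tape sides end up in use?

  27 → side 1 (new)  [load 27/40]
  19 → side 2 (new)  [load 19/40]
  10 → side 1  [load 37/40]
  21 → side 2  [load 40/40]
  35 → side 3 (new)  [load 35/40]
  37 → side 4 (new)  [load 37/40]
  23 → side 5 (new)  [load 23/40]
  15 → side 5  [load 38/40]
  7 → side 6 (new)  [load 7/40]
6 tape sides opened.

6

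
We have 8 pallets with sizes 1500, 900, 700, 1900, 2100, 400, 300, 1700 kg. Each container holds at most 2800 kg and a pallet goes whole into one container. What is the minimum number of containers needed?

Total = 2100 + 1900 + 1700 + 1500 + 900 + 700 + 400 + 300 = 9500 kg.
Lower bound: ⌈9500/2800⌉ = 4 containers.
A packing using 4 containers:
  container 1: 2100 + 700 = 2800
  container 2: 1900 + 900 = 2800
  container 3: 1700 + 400 + 300 = 2400
  container 4: 1500 = 1500
This matches the lower bound, so 4 is optimal.

4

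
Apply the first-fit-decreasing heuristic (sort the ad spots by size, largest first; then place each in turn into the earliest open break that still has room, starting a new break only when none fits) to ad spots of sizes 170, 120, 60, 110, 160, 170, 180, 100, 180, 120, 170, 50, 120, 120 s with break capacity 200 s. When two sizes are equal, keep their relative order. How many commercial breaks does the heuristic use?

Sorted descending: 180, 180, 170, 170, 170, 160, 120, 120, 120, 120, 110, 100, 60, 50.
  180 → break 1 (new)  [load 180/200]
  180 → break 2 (new)  [load 180/200]
  170 → break 3 (new)  [load 170/200]
  170 → break 4 (new)  [load 170/200]
  170 → break 5 (new)  [load 170/200]
  160 → break 6 (new)  [load 160/200]
  120 → break 7 (new)  [load 120/200]
  120 → break 8 (new)  [load 120/200]
  120 → break 9 (new)  [load 120/200]
  120 → break 10 (new)  [load 120/200]
  110 → break 11 (new)  [load 110/200]
  100 → break 12 (new)  [load 100/200]
  60 → break 7  [load 180/200]
  50 → break 8  [load 170/200]
12 commercial breaks opened.

12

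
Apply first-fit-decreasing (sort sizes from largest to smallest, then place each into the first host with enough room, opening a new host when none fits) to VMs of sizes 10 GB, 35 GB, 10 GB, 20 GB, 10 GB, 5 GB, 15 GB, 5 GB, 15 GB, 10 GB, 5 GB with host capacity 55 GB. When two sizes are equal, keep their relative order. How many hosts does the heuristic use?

Sorted descending: 35, 20, 15, 15, 10, 10, 10, 10, 5, 5, 5.
  35 → host 1 (new)  [load 35/55]
  20 → host 1  [load 55/55]
  15 → host 2 (new)  [load 15/55]
  15 → host 2  [load 30/55]
  10 → host 2  [load 40/55]
  10 → host 2  [load 50/55]
  10 → host 3 (new)  [load 10/55]
  10 → host 3  [load 20/55]
  5 → host 2  [load 55/55]
  5 → host 3  [load 25/55]
  5 → host 3  [load 30/55]
3 hosts opened.

3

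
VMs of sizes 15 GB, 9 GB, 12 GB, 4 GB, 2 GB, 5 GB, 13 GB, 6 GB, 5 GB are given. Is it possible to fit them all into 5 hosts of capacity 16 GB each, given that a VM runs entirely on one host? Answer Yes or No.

Yes

A valid assignment using 5 hosts:
  host 1: 15 = 15
  host 2: 13 + 2 = 15
  host 3: 12 + 4 = 16
  host 4: 9 + 6 = 15
  host 5: 5 + 5 = 10
Every load is within 16 GB, so 5 hosts suffice.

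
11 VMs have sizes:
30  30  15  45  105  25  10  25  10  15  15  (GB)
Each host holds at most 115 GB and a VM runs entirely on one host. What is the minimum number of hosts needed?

Total = 105 + 45 + 30 + 30 + 25 + 25 + 15 + 15 + 15 + 10 + 10 = 325 GB.
Lower bound: ⌈325/115⌉ = 3 hosts.
A packing using 3 hosts:
  host 1: 105 + 10 = 115
  host 2: 45 + 30 + 30 + 10 = 115
  host 3: 25 + 25 + 15 + 15 + 15 = 95
This matches the lower bound, so 3 is optimal.

3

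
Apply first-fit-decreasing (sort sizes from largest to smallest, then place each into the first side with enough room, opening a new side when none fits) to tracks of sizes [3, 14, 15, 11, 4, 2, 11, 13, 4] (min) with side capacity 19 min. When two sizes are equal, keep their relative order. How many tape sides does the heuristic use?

5

Sorted descending: 15, 14, 13, 11, 11, 4, 4, 3, 2.
  15 → side 1 (new)  [load 15/19]
  14 → side 2 (new)  [load 14/19]
  13 → side 3 (new)  [load 13/19]
  11 → side 4 (new)  [load 11/19]
  11 → side 5 (new)  [load 11/19]
  4 → side 1  [load 19/19]
  4 → side 2  [load 18/19]
  3 → side 3  [load 16/19]
  2 → side 3  [load 18/19]
5 tape sides opened.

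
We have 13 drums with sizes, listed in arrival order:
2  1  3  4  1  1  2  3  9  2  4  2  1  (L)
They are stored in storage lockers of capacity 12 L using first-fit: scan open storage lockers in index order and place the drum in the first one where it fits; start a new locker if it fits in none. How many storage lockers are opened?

3

  2 → locker 1 (new)  [load 2/12]
  1 → locker 1  [load 3/12]
  3 → locker 1  [load 6/12]
  4 → locker 1  [load 10/12]
  1 → locker 1  [load 11/12]
  1 → locker 1  [load 12/12]
  2 → locker 2 (new)  [load 2/12]
  3 → locker 2  [load 5/12]
  9 → locker 3 (new)  [load 9/12]
  2 → locker 2  [load 7/12]
  4 → locker 2  [load 11/12]
  2 → locker 3  [load 11/12]
  1 → locker 2  [load 12/12]
3 storage lockers opened.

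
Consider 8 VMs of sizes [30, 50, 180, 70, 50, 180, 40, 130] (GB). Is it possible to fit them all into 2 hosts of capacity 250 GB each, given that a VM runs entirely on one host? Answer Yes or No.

Total = 730 GB; ⌈730/250⌉ = 3.
At least 3 hosts are required, but only 2 are allowed.

No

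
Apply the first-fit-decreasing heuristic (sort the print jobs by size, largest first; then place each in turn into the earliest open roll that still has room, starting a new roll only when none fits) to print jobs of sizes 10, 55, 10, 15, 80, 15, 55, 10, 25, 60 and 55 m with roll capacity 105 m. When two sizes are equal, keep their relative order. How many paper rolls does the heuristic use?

Sorted descending: 80, 60, 55, 55, 55, 25, 15, 15, 10, 10, 10.
  80 → roll 1 (new)  [load 80/105]
  60 → roll 2 (new)  [load 60/105]
  55 → roll 3 (new)  [load 55/105]
  55 → roll 4 (new)  [load 55/105]
  55 → roll 5 (new)  [load 55/105]
  25 → roll 1  [load 105/105]
  15 → roll 2  [load 75/105]
  15 → roll 2  [load 90/105]
  10 → roll 2  [load 100/105]
  10 → roll 3  [load 65/105]
  10 → roll 3  [load 75/105]
5 paper rolls opened.

5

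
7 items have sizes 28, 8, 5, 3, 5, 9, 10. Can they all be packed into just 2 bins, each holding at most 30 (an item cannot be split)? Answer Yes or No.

No

Total = 68; ⌈68/30⌉ = 3.
At least 3 bins are required, but only 2 are allowed.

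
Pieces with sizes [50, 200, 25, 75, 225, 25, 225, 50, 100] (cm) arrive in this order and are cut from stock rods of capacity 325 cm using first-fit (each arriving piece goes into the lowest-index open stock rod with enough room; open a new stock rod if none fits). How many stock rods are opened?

  50 → stock rod 1 (new)  [load 50/325]
  200 → stock rod 1  [load 250/325]
  25 → stock rod 1  [load 275/325]
  75 → stock rod 2 (new)  [load 75/325]
  225 → stock rod 2  [load 300/325]
  25 → stock rod 1  [load 300/325]
  225 → stock rod 3 (new)  [load 225/325]
  50 → stock rod 3  [load 275/325]
  100 → stock rod 4 (new)  [load 100/325]
4 stock rods opened.

4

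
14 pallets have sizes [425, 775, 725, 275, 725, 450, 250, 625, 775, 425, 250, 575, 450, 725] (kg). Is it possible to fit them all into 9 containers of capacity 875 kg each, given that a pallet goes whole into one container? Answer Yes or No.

Total = 7450 kg; ⌈7450/875⌉ = 9.
The bound of 9 does not rule out 9, but exhaustive search shows no assignment into 9 containers of capacity 875 kg exists — the minimum is 10.

No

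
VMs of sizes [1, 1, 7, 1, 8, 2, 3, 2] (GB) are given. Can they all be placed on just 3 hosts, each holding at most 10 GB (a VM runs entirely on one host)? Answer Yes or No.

A valid assignment using 3 hosts:
  host 1: 8 + 2 = 10
  host 2: 7 + 3 = 10
  host 3: 2 + 1 + 1 + 1 = 5
Every load is within 10 GB, so 3 hosts suffice.

Yes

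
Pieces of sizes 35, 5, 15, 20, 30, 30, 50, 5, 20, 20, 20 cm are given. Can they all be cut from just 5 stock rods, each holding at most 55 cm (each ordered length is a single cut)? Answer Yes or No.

A valid assignment using 5 stock rods:
  stock rod 1: 50 + 5 = 55
  stock rod 2: 35 + 20 = 55
  stock rod 3: 30 + 20 + 5 = 55
  stock rod 4: 30 + 20 = 50
  stock rod 5: 20 + 15 = 35
Every load is within 55 cm, so 5 stock rods suffice.

Yes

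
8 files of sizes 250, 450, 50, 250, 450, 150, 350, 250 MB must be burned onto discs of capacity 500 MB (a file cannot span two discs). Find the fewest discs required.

5

Total = 450 + 450 + 350 + 250 + 250 + 250 + 150 + 50 = 2200 MB.
Lower bound: ⌈2200/500⌉ = 5 discs.
A packing using 5 discs:
  disc 1: 450 + 50 = 500
  disc 2: 450 = 450
  disc 3: 350 + 150 = 500
  disc 4: 250 + 250 = 500
  disc 5: 250 = 250
This matches the lower bound, so 5 is optimal.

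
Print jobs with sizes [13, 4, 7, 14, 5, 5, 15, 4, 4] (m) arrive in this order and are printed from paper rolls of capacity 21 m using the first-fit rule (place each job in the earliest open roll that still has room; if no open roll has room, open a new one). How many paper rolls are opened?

4

  13 → roll 1 (new)  [load 13/21]
  4 → roll 1  [load 17/21]
  7 → roll 2 (new)  [load 7/21]
  14 → roll 2  [load 21/21]
  5 → roll 3 (new)  [load 5/21]
  5 → roll 3  [load 10/21]
  15 → roll 4 (new)  [load 15/21]
  4 → roll 1  [load 21/21]
  4 → roll 3  [load 14/21]
4 paper rolls opened.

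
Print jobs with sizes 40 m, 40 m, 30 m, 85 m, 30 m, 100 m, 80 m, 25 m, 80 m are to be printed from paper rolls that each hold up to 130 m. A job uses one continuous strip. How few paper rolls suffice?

Total = 100 + 85 + 80 + 80 + 40 + 40 + 30 + 30 + 25 = 510 m.
Lower bound: ⌈510/130⌉ = 4 paper rolls.
A packing using 5 paper rolls:
  roll 1: 100 + 30 = 130
  roll 2: 85 + 40 = 125
  roll 3: 80 + 40 = 120
  roll 4: 80 + 30 = 110
  roll 5: 25 = 25
No arrangement into 4 paper rolls stays within capacity, so 5 is optimal.

5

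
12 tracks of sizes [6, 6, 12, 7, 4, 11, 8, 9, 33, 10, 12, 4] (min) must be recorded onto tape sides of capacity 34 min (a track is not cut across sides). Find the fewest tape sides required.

4

Total = 33 + 12 + 12 + 11 + 10 + 9 + 8 + 7 + 6 + 6 + 4 + 4 = 122 min.
Lower bound: ⌈122/34⌉ = 4 tape sides.
A packing using 4 tape sides:
  side 1: 33 = 33
  side 2: 12 + 12 + 10 = 34
  side 3: 11 + 9 + 8 + 6 = 34
  side 4: 7 + 6 + 4 + 4 = 21
This matches the lower bound, so 4 is optimal.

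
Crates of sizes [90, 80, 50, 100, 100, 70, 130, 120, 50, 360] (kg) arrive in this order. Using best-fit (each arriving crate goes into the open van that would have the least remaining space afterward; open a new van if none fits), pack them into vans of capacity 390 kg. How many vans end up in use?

4

  90 → van 1 (new)  [load 90/390]
  80 → van 1  [load 170/390]
  50 → van 1  [load 220/390]
  100 → van 1  [load 320/390]
  100 → van 2 (new)  [load 100/390]
  70 → van 1  [load 390/390]
  130 → van 2  [load 230/390]
  120 → van 2  [load 350/390]
  50 → van 3 (new)  [load 50/390]
  360 → van 4 (new)  [load 360/390]
4 vans opened.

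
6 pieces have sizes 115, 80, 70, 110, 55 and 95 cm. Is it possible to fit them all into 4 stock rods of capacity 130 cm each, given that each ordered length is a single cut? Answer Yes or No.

Total = 525 cm; ⌈525/130⌉ = 5.
At least 5 stock rods are required, but only 4 are allowed.

No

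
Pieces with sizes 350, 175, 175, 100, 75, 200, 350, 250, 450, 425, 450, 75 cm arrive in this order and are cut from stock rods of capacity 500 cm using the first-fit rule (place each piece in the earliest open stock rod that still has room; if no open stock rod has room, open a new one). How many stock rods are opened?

7

  350 → stock rod 1 (new)  [load 350/500]
  175 → stock rod 2 (new)  [load 175/500]
  175 → stock rod 2  [load 350/500]
  100 → stock rod 1  [load 450/500]
  75 → stock rod 2  [load 425/500]
  200 → stock rod 3 (new)  [load 200/500]
  350 → stock rod 4 (new)  [load 350/500]
  250 → stock rod 3  [load 450/500]
  450 → stock rod 5 (new)  [load 450/500]
  425 → stock rod 6 (new)  [load 425/500]
  450 → stock rod 7 (new)  [load 450/500]
  75 → stock rod 2  [load 500/500]
7 stock rods opened.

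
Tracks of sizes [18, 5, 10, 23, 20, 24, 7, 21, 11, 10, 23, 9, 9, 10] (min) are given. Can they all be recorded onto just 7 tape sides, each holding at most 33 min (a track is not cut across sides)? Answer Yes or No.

Yes

A valid assignment using 7 tape sides:
  side 1: 24 + 9 = 33
  side 2: 23 + 10 = 33
  side 3: 23 + 10 = 33
  side 4: 21 + 11 = 32
  side 5: 20 + 10 = 30
  side 6: 18 + 9 + 5 = 32
  side 7: 7 = 7
Every load is within 33 min, so 7 tape sides suffice.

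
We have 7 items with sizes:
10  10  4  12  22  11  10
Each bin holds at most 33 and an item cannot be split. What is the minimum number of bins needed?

Total = 22 + 12 + 11 + 10 + 10 + 10 + 4 = 79.
Lower bound: ⌈79/33⌉ = 3 bins.
A packing using 3 bins:
  bin 1: 22 + 11 = 33
  bin 2: 12 + 10 + 10 = 32
  bin 3: 10 + 4 = 14
This matches the lower bound, so 3 is optimal.

3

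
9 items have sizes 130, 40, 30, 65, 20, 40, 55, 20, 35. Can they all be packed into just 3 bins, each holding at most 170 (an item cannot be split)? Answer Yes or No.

A valid assignment using 3 bins:
  bin 1: 130 + 40 = 170
  bin 2: 65 + 55 + 40 = 160
  bin 3: 35 + 30 + 20 + 20 = 105
Every load is within 170, so 3 bins suffice.

Yes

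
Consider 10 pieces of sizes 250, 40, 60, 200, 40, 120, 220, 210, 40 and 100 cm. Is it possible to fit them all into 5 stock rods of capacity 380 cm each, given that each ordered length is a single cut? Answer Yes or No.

Yes

A valid assignment using 4 stock rods:
  stock rod 1: 250 + 120 = 370
  stock rod 2: 220 + 100 + 60 = 380
  stock rod 3: 210 + 40 + 40 + 40 = 330
  stock rod 4: 200 = 200
That uses only 4 ≤ 5, so 5 stock rods are enough.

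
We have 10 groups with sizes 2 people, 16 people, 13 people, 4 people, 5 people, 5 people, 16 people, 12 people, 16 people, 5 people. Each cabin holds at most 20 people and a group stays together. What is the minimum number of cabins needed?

Total = 16 + 16 + 16 + 13 + 12 + 5 + 5 + 5 + 4 + 2 = 94 people.
Lower bound: ⌈94/20⌉ = 5 cabins.
A packing using 6 cabins:
  cabin 1: 16 + 4 = 20
  cabin 2: 16 + 2 = 18
  cabin 3: 16 = 16
  cabin 4: 13 + 5 = 18
  cabin 5: 12 + 5 = 17
  cabin 6: 5 = 5
No arrangement into 5 cabins stays within capacity, so 6 is optimal.

6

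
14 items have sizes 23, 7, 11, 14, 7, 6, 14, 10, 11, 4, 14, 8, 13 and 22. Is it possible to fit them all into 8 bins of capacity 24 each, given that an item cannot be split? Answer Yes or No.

Yes

A valid assignment using 8 bins:
  bin 1: 23 = 23
  bin 2: 22 = 22
  bin 3: 14 + 10 = 24
  bin 4: 14 + 8 = 22
  bin 5: 14 + 7 = 21
  bin 6: 13 + 11 = 24
  bin 7: 11 + 7 + 6 = 24
  bin 8: 4 = 4
Every load is within 24, so 8 bins suffice.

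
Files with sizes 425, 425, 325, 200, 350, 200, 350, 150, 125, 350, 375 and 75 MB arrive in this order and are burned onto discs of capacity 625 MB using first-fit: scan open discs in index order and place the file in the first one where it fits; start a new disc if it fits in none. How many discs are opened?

7

  425 → disc 1 (new)  [load 425/625]
  425 → disc 2 (new)  [load 425/625]
  325 → disc 3 (new)  [load 325/625]
  200 → disc 1  [load 625/625]
  350 → disc 4 (new)  [load 350/625]
  200 → disc 2  [load 625/625]
  350 → disc 5 (new)  [load 350/625]
  150 → disc 3  [load 475/625]
  125 → disc 3  [load 600/625]
  350 → disc 6 (new)  [load 350/625]
  375 → disc 7 (new)  [load 375/625]
  75 → disc 4  [load 425/625]
7 discs opened.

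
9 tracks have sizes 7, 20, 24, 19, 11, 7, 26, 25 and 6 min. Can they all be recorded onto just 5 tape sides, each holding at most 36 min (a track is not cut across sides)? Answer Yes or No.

A valid assignment using 5 tape sides:
  side 1: 26 + 7 = 33
  side 2: 25 + 11 = 36
  side 3: 24 + 7 = 31
  side 4: 20 + 6 = 26
  side 5: 19 = 19
Every load is within 36 min, so 5 tape sides suffice.

Yes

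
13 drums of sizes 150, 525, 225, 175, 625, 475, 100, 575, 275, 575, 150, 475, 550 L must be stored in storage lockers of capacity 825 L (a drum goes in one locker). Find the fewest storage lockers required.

7

Total = 625 + 575 + 575 + 550 + 525 + 475 + 475 + 275 + 225 + 175 + 150 + 150 + 100 = 4875 L.
Lower bound: ⌈4875/825⌉ = 6 storage lockers.
Also, 7 drums each exceed 825/2 L, and no two of those can share a locker, so at least 7 storage lockers are needed.
A packing using 7 storage lockers:
  locker 1: 625 + 175 = 800
  locker 2: 575 + 225 = 800
  locker 3: 575 + 150 + 100 = 825
  locker 4: 550 + 275 = 825
  locker 5: 525 + 150 = 675
  locker 6: 475 = 475
  locker 7: 475 = 475
This matches the lower bound, so 7 is optimal.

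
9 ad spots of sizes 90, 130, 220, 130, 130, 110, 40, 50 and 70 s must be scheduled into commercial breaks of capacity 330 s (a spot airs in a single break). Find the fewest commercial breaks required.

Total = 220 + 130 + 130 + 130 + 110 + 90 + 70 + 50 + 40 = 970 s.
Lower bound: ⌈970/330⌉ = 3 commercial breaks.
A packing using 3 commercial breaks:
  break 1: 220 + 110 = 330
  break 2: 130 + 130 + 70 = 330
  break 3: 130 + 90 + 50 + 40 = 310
This matches the lower bound, so 3 is optimal.

3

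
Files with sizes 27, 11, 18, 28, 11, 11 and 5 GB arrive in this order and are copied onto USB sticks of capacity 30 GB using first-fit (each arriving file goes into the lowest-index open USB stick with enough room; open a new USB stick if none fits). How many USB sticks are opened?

4

  27 → USB stick 1 (new)  [load 27/30]
  11 → USB stick 2 (new)  [load 11/30]
  18 → USB stick 2  [load 29/30]
  28 → USB stick 3 (new)  [load 28/30]
  11 → USB stick 4 (new)  [load 11/30]
  11 → USB stick 4  [load 22/30]
  5 → USB stick 4  [load 27/30]
4 USB sticks opened.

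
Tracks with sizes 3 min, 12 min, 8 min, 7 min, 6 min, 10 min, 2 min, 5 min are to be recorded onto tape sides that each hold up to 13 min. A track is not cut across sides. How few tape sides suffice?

Total = 12 + 10 + 8 + 7 + 6 + 5 + 3 + 2 = 53 min.
Lower bound: ⌈53/13⌉ = 5 tape sides.
A packing using 5 tape sides:
  side 1: 12 = 12
  side 2: 10 + 3 = 13
  side 3: 8 + 5 = 13
  side 4: 7 + 6 = 13
  side 5: 2 = 2
This matches the lower bound, so 5 is optimal.

5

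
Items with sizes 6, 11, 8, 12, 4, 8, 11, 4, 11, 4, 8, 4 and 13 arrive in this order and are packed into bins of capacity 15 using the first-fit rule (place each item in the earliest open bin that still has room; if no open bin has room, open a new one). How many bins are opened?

  6 → bin 1 (new)  [load 6/15]
  11 → bin 2 (new)  [load 11/15]
  8 → bin 1  [load 14/15]
  12 → bin 3 (new)  [load 12/15]
  4 → bin 2  [load 15/15]
  8 → bin 4 (new)  [load 8/15]
  11 → bin 5 (new)  [load 11/15]
  4 → bin 4  [load 12/15]
  11 → bin 6 (new)  [load 11/15]
  4 → bin 5  [load 15/15]
  8 → bin 7 (new)  [load 8/15]
  4 → bin 6  [load 15/15]
  13 → bin 8 (new)  [load 13/15]
8 bins opened.

8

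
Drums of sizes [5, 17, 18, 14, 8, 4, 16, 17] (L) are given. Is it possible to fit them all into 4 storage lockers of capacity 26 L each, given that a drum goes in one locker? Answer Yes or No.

Total = 99 L; ⌈99/26⌉ = 4.
5 drums each exceed half the capacity and cannot share a locker, forcing at least 5 storage lockers.
At least 5 storage lockers are required, but only 4 are allowed.

No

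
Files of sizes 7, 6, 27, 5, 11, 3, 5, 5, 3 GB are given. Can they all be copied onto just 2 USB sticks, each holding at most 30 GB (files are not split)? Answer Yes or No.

No

Total = 72 GB; ⌈72/30⌉ = 3.
At least 3 USB sticks are required, but only 2 are allowed.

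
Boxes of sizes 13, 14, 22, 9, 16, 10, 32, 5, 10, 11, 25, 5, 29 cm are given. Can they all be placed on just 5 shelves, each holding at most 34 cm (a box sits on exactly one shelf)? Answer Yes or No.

Total = 201 cm; ⌈201/34⌉ = 6.
At least 6 shelves are required, but only 5 are allowed.

No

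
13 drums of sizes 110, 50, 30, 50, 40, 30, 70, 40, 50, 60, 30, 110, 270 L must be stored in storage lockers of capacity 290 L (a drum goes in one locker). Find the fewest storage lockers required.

4

Total = 270 + 110 + 110 + 70 + 60 + 50 + 50 + 50 + 40 + 40 + 30 + 30 + 30 = 940 L.
Lower bound: ⌈940/290⌉ = 4 storage lockers.
A packing using 4 storage lockers:
  locker 1: 270 = 270
  locker 2: 110 + 110 + 70 = 290
  locker 3: 60 + 50 + 50 + 50 + 40 + 40 = 290
  locker 4: 30 + 30 + 30 = 90
This matches the lower bound, so 4 is optimal.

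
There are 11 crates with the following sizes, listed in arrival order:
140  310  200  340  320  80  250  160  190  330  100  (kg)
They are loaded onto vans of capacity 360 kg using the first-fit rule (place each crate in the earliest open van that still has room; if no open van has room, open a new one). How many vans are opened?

8

  140 → van 1 (new)  [load 140/360]
  310 → van 2 (new)  [load 310/360]
  200 → van 1  [load 340/360]
  340 → van 3 (new)  [load 340/360]
  320 → van 4 (new)  [load 320/360]
  80 → van 5 (new)  [load 80/360]
  250 → van 5  [load 330/360]
  160 → van 6 (new)  [load 160/360]
  190 → van 6  [load 350/360]
  330 → van 7 (new)  [load 330/360]
  100 → van 8 (new)  [load 100/360]
8 vans opened.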